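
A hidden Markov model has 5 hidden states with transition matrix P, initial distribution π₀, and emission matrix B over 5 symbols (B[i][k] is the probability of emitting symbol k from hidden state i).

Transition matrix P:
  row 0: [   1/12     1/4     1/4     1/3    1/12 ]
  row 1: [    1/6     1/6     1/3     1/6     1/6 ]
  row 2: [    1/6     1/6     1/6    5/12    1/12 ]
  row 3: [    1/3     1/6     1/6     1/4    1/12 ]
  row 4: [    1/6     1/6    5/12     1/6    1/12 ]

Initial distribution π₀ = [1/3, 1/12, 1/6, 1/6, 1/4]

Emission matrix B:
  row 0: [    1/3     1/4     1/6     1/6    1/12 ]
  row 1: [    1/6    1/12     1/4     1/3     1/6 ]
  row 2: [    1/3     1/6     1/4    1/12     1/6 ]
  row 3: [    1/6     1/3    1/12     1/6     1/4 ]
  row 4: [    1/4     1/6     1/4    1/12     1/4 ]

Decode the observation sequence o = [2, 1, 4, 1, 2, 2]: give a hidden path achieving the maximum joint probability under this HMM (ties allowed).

t=0: δ = [5.556e-02, 2.083e-02, 4.167e-02, 1.389e-02, 6.250e-02]  (obs o_0=2)
t=1: δ = [2.604e-03, 1.157e-03, 4.340e-03, 6.173e-03, 8.681e-04]  ψ = [4, 0, 4, 0, 4]  (obs o_1=1)
t=2: δ = [1.715e-04, 1.715e-04, 1.715e-04, 4.521e-04, 1.286e-04]  ψ = [3, 3, 3, 2, 3]  (obs o_2=4)
t=3: δ = [3.768e-05, 6.279e-06, 1.256e-05, 3.768e-05, 6.279e-06]  ψ = [3, 3, 3, 3, 3]  (obs o_3=1)
t=4: δ = [2.093e-06, 2.355e-06, 2.355e-06, 1.047e-06, 7.849e-07]  ψ = [3, 0, 0, 0, 0]  (obs o_4=2)
t=5: δ = [6.541e-08, 1.308e-07, 1.962e-07, 8.176e-08, 9.811e-08]  ψ = [1, 0, 1, 2, 1]  (obs o_5=2)
backtrack: best end state = 2; path = [4, 2, 3, 0, 1, 2]

path = [4, 2, 3, 0, 1, 2]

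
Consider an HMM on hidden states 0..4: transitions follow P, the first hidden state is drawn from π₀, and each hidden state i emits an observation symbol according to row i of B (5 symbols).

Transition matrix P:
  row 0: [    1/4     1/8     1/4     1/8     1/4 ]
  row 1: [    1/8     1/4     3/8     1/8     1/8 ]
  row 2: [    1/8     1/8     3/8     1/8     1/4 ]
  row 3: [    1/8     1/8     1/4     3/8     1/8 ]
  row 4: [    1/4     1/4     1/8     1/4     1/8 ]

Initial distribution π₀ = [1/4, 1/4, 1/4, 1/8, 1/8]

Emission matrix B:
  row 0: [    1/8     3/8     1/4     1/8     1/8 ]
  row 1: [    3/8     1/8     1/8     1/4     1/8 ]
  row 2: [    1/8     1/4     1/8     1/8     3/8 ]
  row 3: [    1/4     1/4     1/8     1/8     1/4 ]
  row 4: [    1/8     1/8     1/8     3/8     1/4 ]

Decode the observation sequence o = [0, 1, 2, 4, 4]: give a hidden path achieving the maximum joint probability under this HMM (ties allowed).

path = [1, 2, 2, 2, 2]

t=0: δ = [3.125e-02, 9.375e-02, 3.125e-02, 3.125e-02, 1.562e-02]  (obs o_0=0)
t=1: δ = [4.395e-03, 2.930e-03, 8.789e-03, 2.930e-03, 1.465e-03]  ψ = [1, 1, 1, 1, 1]  (obs o_1=1)
t=2: δ = [2.747e-04, 1.373e-04, 4.120e-04, 1.373e-04, 2.747e-04]  ψ = [0, 2, 2, 2, 2]  (obs o_2=2)
t=3: δ = [8.583e-06, 8.583e-06, 5.794e-05, 1.717e-05, 2.575e-05]  ψ = [0, 4, 2, 4, 2]  (obs o_3=4)
t=4: δ = [9.052e-07, 9.052e-07, 8.147e-06, 1.810e-06, 3.621e-06]  ψ = [2, 2, 2, 2, 2]  (obs o_4=4)
backtrack: best end state = 2; path = [1, 2, 2, 2, 2]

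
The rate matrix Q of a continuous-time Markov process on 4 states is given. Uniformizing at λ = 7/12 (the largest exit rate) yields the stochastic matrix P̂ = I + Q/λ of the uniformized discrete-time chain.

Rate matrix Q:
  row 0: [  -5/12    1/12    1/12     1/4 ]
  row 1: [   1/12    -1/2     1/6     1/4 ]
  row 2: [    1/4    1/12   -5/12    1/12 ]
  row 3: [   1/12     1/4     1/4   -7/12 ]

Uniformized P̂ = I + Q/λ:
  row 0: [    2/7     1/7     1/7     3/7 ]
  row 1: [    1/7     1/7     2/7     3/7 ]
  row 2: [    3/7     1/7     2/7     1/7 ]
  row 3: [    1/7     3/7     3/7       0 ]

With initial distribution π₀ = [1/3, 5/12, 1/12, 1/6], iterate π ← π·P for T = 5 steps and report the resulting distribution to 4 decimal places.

t=0: π = [0.3333, 0.4167, 0.0833, 0.1667]
t=1: π = [0.2143, 0.1905, 0.2619, 0.3333]
t=2: π = [0.2483, 0.2381, 0.3027, 0.2109]
t=3: π = [0.2648, 0.2031, 0.2804, 0.2517]
t=4: π = [0.2608, 0.2148, 0.2838, 0.2406]
t=5: π = [0.2612, 0.2116, 0.2828, 0.2444]

π = [0.2612, 0.2116, 0.2828, 0.2444]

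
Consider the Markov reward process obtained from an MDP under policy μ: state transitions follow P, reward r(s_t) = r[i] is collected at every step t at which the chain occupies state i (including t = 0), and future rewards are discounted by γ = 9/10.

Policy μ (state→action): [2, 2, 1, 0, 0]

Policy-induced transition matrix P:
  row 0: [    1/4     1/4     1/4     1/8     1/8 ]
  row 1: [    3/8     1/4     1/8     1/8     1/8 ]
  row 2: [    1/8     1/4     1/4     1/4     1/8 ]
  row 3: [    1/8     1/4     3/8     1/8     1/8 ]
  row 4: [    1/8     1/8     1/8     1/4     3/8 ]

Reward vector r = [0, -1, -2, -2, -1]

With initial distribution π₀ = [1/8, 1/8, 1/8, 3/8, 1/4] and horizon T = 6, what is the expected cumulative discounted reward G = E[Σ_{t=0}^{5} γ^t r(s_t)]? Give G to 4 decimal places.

G = -5.8196

t=0: π = [0.1250, 0.1250, 0.1250, 0.3750, 0.2500], E[r] = -1.3750, γ^t·E[r] = -1.375000, running G = -1.375000
t=1: π = [0.1719, 0.2188, 0.2500, 0.1719, 0.1875], E[r] = -1.2500, γ^t·E[r] = -1.125000, running G = -2.500000
t=2: π = [0.2012, 0.2266, 0.2207, 0.1797, 0.1719], E[r] = -1.1992, γ^t·E[r] = -0.971367, running G = -3.471367
t=3: π = [0.2068, 0.2285, 0.2227, 0.1741, 0.1680], E[r] = -1.1899, γ^t·E[r] = -0.867467, running G = -4.338834
t=4: π = [0.2080, 0.2290, 0.2222, 0.1738, 0.1670], E[r] = -1.1880, γ^t·E[r] = -0.779479, running G = -5.118314
t=5: π = [0.2082, 0.2291, 0.2222, 0.1736, 0.1667], E[r] = -1.1876, γ^t·E[r] = -0.701283, running G = -5.819597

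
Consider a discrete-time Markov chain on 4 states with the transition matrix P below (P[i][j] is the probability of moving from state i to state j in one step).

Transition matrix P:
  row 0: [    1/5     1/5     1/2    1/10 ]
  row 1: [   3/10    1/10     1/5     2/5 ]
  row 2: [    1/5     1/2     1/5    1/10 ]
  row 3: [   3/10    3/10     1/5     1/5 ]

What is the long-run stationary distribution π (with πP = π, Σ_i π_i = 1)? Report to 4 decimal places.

π = [0.2478, 0.2751, 0.2743, 0.2028]

Balance equations π_j = Σ_i π_i·P[i][j]:
  π_0 = 1/5·π_0 + 3/10·π_1 + 1/5·π_2 + 3/10·π_3
  π_1 = 1/5·π_0 + 1/10·π_1 + 1/2·π_2 + 3/10·π_3
  π_2 = 1/2·π_0 + 1/5·π_1 + 1/5·π_2 + 1/5·π_3
  normalize: π_0 + π_1 + π_2 + π_3 = 1
Solving the linear system gives exactly π = [28/113, 373/1356, 31/113, 275/1356].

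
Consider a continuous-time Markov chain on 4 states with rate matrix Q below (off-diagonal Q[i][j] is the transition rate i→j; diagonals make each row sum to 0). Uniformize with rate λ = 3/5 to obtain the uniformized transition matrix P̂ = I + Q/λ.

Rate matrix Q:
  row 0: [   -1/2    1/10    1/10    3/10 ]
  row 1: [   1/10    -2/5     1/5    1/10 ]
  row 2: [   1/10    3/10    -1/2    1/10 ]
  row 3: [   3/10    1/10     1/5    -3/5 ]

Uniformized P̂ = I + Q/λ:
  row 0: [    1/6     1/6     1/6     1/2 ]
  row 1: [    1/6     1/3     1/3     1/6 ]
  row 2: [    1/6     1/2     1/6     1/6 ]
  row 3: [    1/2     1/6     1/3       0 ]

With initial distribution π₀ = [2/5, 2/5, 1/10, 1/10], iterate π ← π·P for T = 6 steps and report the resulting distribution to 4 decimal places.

π = [0.2376, 0.3005, 0.2523, 0.2096]

t=0: π = [0.4000, 0.4000, 0.1000, 0.1000]
t=1: π = [0.2000, 0.2667, 0.2500, 0.2833]
t=2: π = [0.2611, 0.2944, 0.2583, 0.1861]
t=3: π = [0.2287, 0.3019, 0.2468, 0.2227]
t=4: π = [0.2409, 0.2992, 0.2541, 0.2058]
t=5: π = [0.2353, 0.3012, 0.2508, 0.2127]
t=6: π = [0.2376, 0.3005, 0.2523, 0.2096]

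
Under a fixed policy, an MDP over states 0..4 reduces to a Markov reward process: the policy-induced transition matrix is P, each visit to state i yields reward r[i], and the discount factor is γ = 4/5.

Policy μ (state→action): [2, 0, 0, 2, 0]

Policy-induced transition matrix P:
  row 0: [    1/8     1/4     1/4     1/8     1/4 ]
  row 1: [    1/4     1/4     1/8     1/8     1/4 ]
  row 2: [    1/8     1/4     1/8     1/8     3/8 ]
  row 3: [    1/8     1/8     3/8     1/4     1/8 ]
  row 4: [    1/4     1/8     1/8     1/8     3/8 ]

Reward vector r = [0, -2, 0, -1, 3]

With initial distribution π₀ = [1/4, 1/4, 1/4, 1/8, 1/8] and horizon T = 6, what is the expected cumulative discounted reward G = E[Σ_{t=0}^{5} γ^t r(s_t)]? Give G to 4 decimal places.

t=0: π = [0.2500, 0.2500, 0.2500, 0.1250, 0.1250], E[r] = -0.2500, γ^t·E[r] = -0.250000, running G = -0.250000
t=1: π = [0.1719, 0.2188, 0.1875, 0.1406, 0.2813], E[r] = 0.2656, γ^t·E[r] = 0.212500, running G = -0.037500
t=2: π = [0.1875, 0.1973, 0.1816, 0.1426, 0.2910], E[r] = 0.3359, γ^t·E[r] = 0.215000, running G = 0.177500
t=3: π = [0.1860, 0.1958, 0.1841, 0.1428, 0.2913], E[r] = 0.3394, γ^t·E[r] = 0.173750, running G = 0.351250
t=4: π = [0.1859, 0.1957, 0.1840, 0.1429, 0.2916], E[r] = 0.3404, γ^t·E[r] = 0.139413, running G = 0.490663
t=5: π = [0.1859, 0.1957, 0.1839, 0.1429, 0.2916], E[r] = 0.3405, γ^t·E[r] = 0.111575, running G = 0.602238

G = 0.6022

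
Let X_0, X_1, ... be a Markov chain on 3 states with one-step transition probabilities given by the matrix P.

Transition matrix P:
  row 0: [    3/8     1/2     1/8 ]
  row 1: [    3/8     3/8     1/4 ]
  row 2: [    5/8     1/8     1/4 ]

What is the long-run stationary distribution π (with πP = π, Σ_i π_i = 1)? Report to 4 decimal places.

Balance equations π_j = Σ_i π_i·P[i][j]:
  π_0 = 3/8·π_0 + 3/8·π_1 + 5/8·π_2
  π_1 = 1/2·π_0 + 3/8·π_1 + 1/8·π_2
  normalize: π_0 + π_1 + π_2 = 1
Solving the linear system gives exactly π = [14/33, 25/66, 13/66].

π = [0.4242, 0.3788, 0.1970]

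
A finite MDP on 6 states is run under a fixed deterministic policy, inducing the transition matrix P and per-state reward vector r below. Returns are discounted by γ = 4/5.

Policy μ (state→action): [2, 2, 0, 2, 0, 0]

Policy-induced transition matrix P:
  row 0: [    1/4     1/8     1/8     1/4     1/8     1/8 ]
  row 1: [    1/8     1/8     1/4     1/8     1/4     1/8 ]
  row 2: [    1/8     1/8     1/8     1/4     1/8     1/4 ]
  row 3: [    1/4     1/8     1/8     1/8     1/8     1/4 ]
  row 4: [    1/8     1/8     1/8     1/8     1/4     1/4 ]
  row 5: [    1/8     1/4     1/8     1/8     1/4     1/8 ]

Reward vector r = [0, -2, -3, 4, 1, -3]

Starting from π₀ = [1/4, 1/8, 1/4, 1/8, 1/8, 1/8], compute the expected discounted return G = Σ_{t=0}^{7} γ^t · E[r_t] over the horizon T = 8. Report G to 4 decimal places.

t=0: π = [0.2500, 0.1250, 0.2500, 0.1250, 0.1250, 0.1250], E[r] = -0.7500, γ^t·E[r] = -0.750000, running G = -0.750000
t=1: π = [0.1719, 0.1406, 0.1406, 0.1875, 0.1719, 0.1875], E[r] = -0.3438, γ^t·E[r] = -0.275000, running G = -1.025000
t=2: π = [0.1699, 0.1484, 0.1426, 0.1641, 0.1875, 0.1875], E[r] = -0.4434, γ^t·E[r] = -0.283750, running G = -1.308750
t=3: π = [0.1667, 0.1484, 0.1436, 0.1641, 0.1904, 0.1868], E[r] = -0.4412, γ^t·E[r] = -0.225875, running G = -1.534625
t=4: π = [0.1664, 0.1483, 0.1436, 0.1638, 0.1907, 0.1873], E[r] = -0.4433, γ^t·E[r] = -0.181563, running G = -1.716188
t=5: π = [0.1663, 0.1484, 0.1435, 0.1637, 0.1908, 0.1873], E[r] = -0.4435, γ^t·E[r] = -0.145316, running G = -1.861504
t=6: π = [0.1663, 0.1484, 0.1436, 0.1637, 0.1908, 0.1873], E[r] = -0.4435, γ^t·E[r] = -0.116269, running G = -1.977773
t=7: π = [0.1662, 0.1484, 0.1436, 0.1637, 0.1908, 0.1873], E[r] = -0.4435, γ^t·E[r] = -0.093017, running G = -2.070790

G = -2.0708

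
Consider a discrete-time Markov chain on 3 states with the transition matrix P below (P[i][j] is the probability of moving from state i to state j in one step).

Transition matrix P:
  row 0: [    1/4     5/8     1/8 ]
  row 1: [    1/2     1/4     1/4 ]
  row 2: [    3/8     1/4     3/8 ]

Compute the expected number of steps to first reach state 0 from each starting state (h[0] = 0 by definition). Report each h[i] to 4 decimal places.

First-step conditioning: h[0] = 0; for i ≠ 0, h[i] = 1 + Σ_k P[i][k]·h[k].
  h[1] = 1 + 1/4·h[1] + 1/4·h[2]
  h[2] = 1 + 1/4·h[1] + 3/8·h[2]
Solving the 2×2 linear system over states ≠ 0 gives exactly h = [0, 28/13, 32/13] (h[0] = 0 is the target).

h = [0.0000, 2.1538, 2.4615]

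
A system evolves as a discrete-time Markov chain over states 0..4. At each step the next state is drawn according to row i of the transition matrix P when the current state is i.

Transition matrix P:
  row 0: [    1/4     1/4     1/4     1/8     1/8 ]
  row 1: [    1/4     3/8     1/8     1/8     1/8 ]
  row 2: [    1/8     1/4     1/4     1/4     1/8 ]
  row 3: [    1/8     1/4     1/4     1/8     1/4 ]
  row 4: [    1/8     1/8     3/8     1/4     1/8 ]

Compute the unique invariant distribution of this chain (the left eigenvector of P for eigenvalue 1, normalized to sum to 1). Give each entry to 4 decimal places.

Balance equations π_j = Σ_i π_i·P[i][j]:
  π_0 = 1/4·π_0 + 1/4·π_1 + 1/8·π_2 + 1/8·π_3 + 1/8·π_4
  π_1 = 1/4·π_0 + 3/8·π_1 + 1/4·π_2 + 1/4·π_3 + 1/8·π_4
  π_2 = 1/4·π_0 + 1/8·π_1 + 1/4·π_2 + 1/4·π_3 + 3/8·π_4
  π_3 = 1/8·π_0 + 1/8·π_1 + 1/4·π_2 + 1/8·π_3 + 1/4·π_4
  normalize: π_0 + π_1 + π_2 + π_3 + π_4 = 1
Solving the linear system gives exactly π = [159/880, 233/880, 207/880, 19/110, 129/880].

π = [0.1807, 0.2648, 0.2352, 0.1727, 0.1466]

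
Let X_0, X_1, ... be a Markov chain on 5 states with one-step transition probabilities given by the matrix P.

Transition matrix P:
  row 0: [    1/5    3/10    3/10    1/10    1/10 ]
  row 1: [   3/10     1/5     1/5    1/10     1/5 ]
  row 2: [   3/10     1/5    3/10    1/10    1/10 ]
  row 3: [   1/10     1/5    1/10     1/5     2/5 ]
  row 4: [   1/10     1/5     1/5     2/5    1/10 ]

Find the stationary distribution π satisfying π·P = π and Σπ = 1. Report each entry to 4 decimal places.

Balance equations π_j = Σ_i π_i·P[i][j]:
  π_0 = 1/5·π_0 + 3/10·π_1 + 3/10·π_2 + 1/10·π_3 + 1/10·π_4
  π_1 = 3/10·π_0 + 1/5·π_1 + 1/5·π_2 + 1/5·π_3 + 1/5·π_4
  π_2 = 3/10·π_0 + 1/5·π_1 + 3/10·π_2 + 1/10·π_3 + 1/5·π_4
  π_3 = 1/10·π_0 + 1/10·π_1 + 1/10·π_2 + 1/5·π_3 + 2/5·π_4
  normalize: π_0 + π_1 + π_2 + π_3 + π_4 = 1
Solving the linear system gives exactly π = [941/4467, 1975/8934, 2027/8934, 1507/8934, 1543/8934].

π = [0.2107, 0.2211, 0.2269, 0.1687, 0.1727]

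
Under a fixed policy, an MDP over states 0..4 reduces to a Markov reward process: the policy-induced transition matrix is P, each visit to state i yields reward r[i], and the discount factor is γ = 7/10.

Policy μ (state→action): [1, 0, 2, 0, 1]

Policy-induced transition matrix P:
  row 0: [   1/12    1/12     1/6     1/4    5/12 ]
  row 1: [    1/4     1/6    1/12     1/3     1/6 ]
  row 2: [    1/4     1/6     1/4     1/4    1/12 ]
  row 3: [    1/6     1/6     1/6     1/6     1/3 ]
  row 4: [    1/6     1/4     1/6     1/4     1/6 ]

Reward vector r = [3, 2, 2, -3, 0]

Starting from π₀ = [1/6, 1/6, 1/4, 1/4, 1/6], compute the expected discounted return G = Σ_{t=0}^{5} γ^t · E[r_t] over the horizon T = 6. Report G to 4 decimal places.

G = 1.5425

t=0: π = [0.1667, 0.1667, 0.2500, 0.2500, 0.1667], E[r] = 0.5833, γ^t·E[r] = 0.583333, running G = 0.583333
t=1: π = [0.1875, 0.1667, 0.1736, 0.2431, 0.2292], E[r] = 0.5139, γ^t·E[r] = 0.359722, running G = 0.943056
t=2: π = [0.1794, 0.1701, 0.1672, 0.2436, 0.2396], E[r] = 0.4821, γ^t·E[r] = 0.236209, running G = 1.179265
t=3: π = [0.1798, 0.1717, 0.1664, 0.2439, 0.2382], E[r] = 0.4841, γ^t·E[r] = 0.166041, running G = 1.345306
t=4: π = [0.1799, 0.1715, 0.1662, 0.2440, 0.2384], E[r] = 0.4831, γ^t·E[r] = 0.116000, running G = 1.461307
t=5: π = [0.1798, 0.1715, 0.1662, 0.2440, 0.2384], E[r] = 0.4831, γ^t·E[r] = 0.081200, running G = 1.542506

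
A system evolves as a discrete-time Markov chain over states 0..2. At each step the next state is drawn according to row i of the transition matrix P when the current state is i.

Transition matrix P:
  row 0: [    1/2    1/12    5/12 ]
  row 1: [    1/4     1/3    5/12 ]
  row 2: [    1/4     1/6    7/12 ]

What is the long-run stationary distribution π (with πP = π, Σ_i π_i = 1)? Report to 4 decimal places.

Balance equations π_j = Σ_i π_i·P[i][j]:
  π_0 = 1/2·π_0 + 1/4·π_1 + 1/4·π_2
  π_1 = 1/12·π_0 + 1/3·π_1 + 1/6·π_2
  normalize: π_0 + π_1 + π_2 = 1
Solving the linear system gives exactly π = [1/3, 1/6, 1/2].

π = [0.3333, 0.1667, 0.5000]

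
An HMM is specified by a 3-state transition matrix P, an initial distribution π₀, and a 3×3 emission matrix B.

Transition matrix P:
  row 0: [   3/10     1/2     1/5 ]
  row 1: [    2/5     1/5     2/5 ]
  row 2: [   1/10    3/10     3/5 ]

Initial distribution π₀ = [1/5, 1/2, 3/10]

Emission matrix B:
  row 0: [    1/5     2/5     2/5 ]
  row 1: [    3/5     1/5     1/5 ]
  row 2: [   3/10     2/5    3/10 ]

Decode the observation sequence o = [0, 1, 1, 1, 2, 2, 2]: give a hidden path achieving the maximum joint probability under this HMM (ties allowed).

path = [1, 2, 2, 2, 2, 2, 2]

t=0: δ = [4.000e-02, 3.000e-01, 9.000e-02]  (obs o_0=0)
t=1: δ = [4.800e-02, 1.200e-02, 4.800e-02]  ψ = [1, 1, 1]  (obs o_1=1)
t=2: δ = [5.760e-03, 4.800e-03, 1.152e-02]  ψ = [0, 0, 2]  (obs o_2=1)
t=3: δ = [7.680e-04, 6.912e-04, 2.765e-03]  ψ = [1, 2, 2]  (obs o_3=1)
t=4: δ = [1.106e-04, 1.659e-04, 4.977e-04]  ψ = [1, 2, 2]  (obs o_4=2)
t=5: δ = [2.654e-05, 2.986e-05, 8.958e-05]  ψ = [1, 2, 2]  (obs o_5=2)
t=6: δ = [4.778e-06, 5.375e-06, 1.612e-05]  ψ = [1, 2, 2]  (obs o_6=2)
backtrack: best end state = 2; path = [1, 2, 2, 2, 2, 2, 2]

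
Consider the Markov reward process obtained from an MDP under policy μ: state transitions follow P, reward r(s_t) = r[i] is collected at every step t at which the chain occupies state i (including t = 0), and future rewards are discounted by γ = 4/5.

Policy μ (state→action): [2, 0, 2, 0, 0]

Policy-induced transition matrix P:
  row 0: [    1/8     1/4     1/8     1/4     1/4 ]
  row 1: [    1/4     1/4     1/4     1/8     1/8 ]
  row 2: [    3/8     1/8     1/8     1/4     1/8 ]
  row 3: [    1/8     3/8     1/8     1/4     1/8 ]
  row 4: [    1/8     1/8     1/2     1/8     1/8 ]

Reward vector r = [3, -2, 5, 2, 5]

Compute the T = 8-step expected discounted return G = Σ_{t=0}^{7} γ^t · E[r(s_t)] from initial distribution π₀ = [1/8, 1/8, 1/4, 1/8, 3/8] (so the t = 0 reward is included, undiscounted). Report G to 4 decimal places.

t=0: π = [0.1250, 0.1250, 0.2500, 0.1250, 0.3750], E[r] = 3.5000, γ^t·E[r] = 3.500000, running G = 3.500000
t=1: π = [0.2031, 0.1875, 0.2813, 0.1875, 0.1406], E[r] = 2.7188, γ^t·E[r] = 2.175000, running G = 5.675000
t=2: π = [0.2188, 0.2207, 0.2012, 0.2090, 0.1504], E[r] = 2.3906, γ^t·E[r] = 1.530000, running G = 7.205000
t=3: π = [0.2029, 0.2322, 0.2090, 0.2036, 0.1523], E[r] = 2.3582, γ^t·E[r] = 1.207375, running G = 8.412375
t=4: π = [0.2063, 0.2303, 0.2112, 0.2019, 0.1504], E[r] = 2.3697, γ^t·E[r] = 0.970613, running G = 9.382988
t=5: π = [0.2066, 0.2301, 0.2102, 0.2024, 0.1508], E[r] = 2.3692, γ^t·E[r] = 0.776348, running G = 10.159335
t=6: π = [0.2063, 0.2302, 0.2103, 0.2024, 0.1508], E[r] = 2.3689, γ^t·E[r] = 0.621002, running G = 10.780337
t=7: π = [0.2063, 0.2302, 0.2103, 0.2024, 0.1508], E[r] = 2.3691, γ^t·E[r] = 0.496829, running G = 11.277166

G = 11.2772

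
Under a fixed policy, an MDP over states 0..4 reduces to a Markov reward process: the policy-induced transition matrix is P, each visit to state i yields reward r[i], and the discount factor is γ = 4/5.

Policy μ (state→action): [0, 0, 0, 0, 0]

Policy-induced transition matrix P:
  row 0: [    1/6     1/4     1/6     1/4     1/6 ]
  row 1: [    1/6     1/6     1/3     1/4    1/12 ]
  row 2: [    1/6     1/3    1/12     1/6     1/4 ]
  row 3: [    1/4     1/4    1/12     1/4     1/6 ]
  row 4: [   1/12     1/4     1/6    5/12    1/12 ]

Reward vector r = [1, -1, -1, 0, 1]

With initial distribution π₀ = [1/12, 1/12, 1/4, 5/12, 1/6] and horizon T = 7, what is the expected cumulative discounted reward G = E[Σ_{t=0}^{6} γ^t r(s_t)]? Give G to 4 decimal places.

t=0: π = [0.0833, 0.0833, 0.2500, 0.4167, 0.1667], E[r] = -0.0833, γ^t·E[r] = -0.083333, running G = -0.083333
t=1: π = [0.1875, 0.2639, 0.1250, 0.2569, 0.1667], E[r] = -0.0347, γ^t·E[r] = -0.027778, running G = -0.111111
t=2: π = [0.1742, 0.2384, 0.1788, 0.2674, 0.1412], E[r] = -0.1019, γ^t·E[r] = -0.065185, running G = -0.176296
t=3: π = [0.1772, 0.2450, 0.1692, 0.2586, 0.1499], E[r] = -0.0871, γ^t·E[r] = -0.044617, running G = -0.220914
t=4: π = [0.1757, 0.2437, 0.1719, 0.2609, 0.1479], E[r] = -0.0920, γ^t·E[r] = -0.037664, running G = -0.258578
t=5: π = [0.1761, 0.2440, 0.1712, 0.2603, 0.1484], E[r] = -0.0908, γ^t·E[r] = -0.029749, running G = -0.288327
t=6: π = [0.1760, 0.2439, 0.1714, 0.2605, 0.1482], E[r] = -0.0911, γ^t·E[r] = -0.023874, running G = -0.312201

G = -0.3122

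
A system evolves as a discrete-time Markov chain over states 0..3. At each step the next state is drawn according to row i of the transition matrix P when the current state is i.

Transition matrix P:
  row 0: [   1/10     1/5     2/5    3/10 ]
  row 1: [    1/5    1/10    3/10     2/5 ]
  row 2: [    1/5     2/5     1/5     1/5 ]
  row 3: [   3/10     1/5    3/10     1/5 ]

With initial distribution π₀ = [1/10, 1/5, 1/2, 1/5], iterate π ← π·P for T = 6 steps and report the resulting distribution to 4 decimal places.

t=0: π = [0.1000, 0.2000, 0.5000, 0.2000]
t=1: π = [0.2100, 0.2800, 0.2600, 0.2500]
t=2: π = [0.2040, 0.2240, 0.2950, 0.2770]
t=3: π = [0.2073, 0.2366, 0.2909, 0.2652]
t=4: π = [0.2058, 0.2345, 0.2916, 0.2681]
t=5: π = [0.2062, 0.2349, 0.2914, 0.2675]
t=6: π = [0.2061, 0.2348, 0.2915, 0.2676]

π = [0.2061, 0.2348, 0.2915, 0.2676]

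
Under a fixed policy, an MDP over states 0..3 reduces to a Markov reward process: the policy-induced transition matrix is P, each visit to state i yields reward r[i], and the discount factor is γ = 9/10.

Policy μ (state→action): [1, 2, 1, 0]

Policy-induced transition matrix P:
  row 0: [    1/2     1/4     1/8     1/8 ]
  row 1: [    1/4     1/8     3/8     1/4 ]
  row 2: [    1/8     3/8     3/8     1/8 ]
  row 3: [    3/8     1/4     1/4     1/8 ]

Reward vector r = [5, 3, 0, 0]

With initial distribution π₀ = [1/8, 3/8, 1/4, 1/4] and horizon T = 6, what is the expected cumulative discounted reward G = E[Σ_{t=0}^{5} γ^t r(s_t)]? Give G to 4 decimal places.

t=0: π = [0.1250, 0.3750, 0.2500, 0.2500], E[r] = 1.7500, γ^t·E[r] = 1.750000, running G = 1.750000
t=1: π = [0.2813, 0.2344, 0.3125, 0.1719], E[r] = 2.1094, γ^t·E[r] = 1.898438, running G = 3.648438
t=2: π = [0.3027, 0.2598, 0.2832, 0.1543], E[r] = 2.2930, γ^t·E[r] = 1.857305, running G = 5.505742
t=3: π = [0.3096, 0.2529, 0.2800, 0.1575], E[r] = 2.3066, γ^t·E[r] = 1.681541, running G = 7.187283
t=4: π = [0.3121, 0.2534, 0.2779, 0.1566], E[r] = 2.3205, γ^t·E[r] = 1.522497, running G = 8.709780
t=5: π = [0.3129, 0.2531, 0.2774, 0.1567], E[r] = 2.3235, γ^t·E[r] = 1.371989, running G = 10.081769

G = 10.0818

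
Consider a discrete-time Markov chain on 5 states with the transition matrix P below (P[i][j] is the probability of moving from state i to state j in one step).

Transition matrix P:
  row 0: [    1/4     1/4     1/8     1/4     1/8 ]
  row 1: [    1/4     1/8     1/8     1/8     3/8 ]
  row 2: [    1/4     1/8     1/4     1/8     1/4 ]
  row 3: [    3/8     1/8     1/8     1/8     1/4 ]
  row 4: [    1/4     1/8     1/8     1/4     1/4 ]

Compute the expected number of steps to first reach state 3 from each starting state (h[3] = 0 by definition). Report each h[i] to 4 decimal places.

h = [4.7769, 5.2913, 5.3753, 0.0000, 4.7034]

First-step conditioning: h[3] = 0; for i ≠ 3, h[i] = 1 + Σ_k P[i][k]·h[k].
  h[0] = 1 + 1/4·h[0] + 1/4·h[1] + 1/8·h[2] + 1/8·h[4]
  h[1] = 1 + 1/4·h[0] + 1/8·h[1] + 1/8·h[2] + 3/8·h[4]
  h[2] = 1 + 1/4·h[0] + 1/8·h[1] + 1/4·h[2] + 1/4·h[4]
  h[4] = 1 + 1/4·h[0] + 1/8·h[1] + 1/8·h[2] + 1/4·h[4]
Solving the 4×4 linear system over states ≠ 3 gives exactly h = [1820/381, 672/127, 2048/381, 0, 1792/381] (h[3] = 0 is the target).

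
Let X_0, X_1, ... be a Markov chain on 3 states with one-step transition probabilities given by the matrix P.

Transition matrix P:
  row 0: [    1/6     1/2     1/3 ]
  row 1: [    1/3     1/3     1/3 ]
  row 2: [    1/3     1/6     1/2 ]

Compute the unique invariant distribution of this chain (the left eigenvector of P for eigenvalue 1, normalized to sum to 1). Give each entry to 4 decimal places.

Balance equations π_j = Σ_i π_i·P[i][j]:
  π_0 = 1/6·π_0 + 1/3·π_1 + 1/3·π_2
  π_1 = 1/2·π_0 + 1/3·π_1 + 1/6·π_2
  normalize: π_0 + π_1 + π_2 = 1
Solving the linear system gives exactly π = [2/7, 11/35, 2/5].

π = [0.2857, 0.3143, 0.4000]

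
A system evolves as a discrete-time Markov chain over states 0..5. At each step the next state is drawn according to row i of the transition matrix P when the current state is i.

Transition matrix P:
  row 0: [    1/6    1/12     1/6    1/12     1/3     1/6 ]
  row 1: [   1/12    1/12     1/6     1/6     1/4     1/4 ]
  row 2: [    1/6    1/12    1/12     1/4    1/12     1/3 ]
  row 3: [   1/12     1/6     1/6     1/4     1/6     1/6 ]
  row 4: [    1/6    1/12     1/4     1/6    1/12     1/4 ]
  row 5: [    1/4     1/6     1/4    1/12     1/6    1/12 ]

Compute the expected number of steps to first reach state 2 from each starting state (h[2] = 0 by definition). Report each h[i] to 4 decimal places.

h = [5.0066, 5.0142, 0.0000, 5.0776, 4.6555, 4.6761]

First-step conditioning: h[2] = 0; for i ≠ 2, h[i] = 1 + Σ_k P[i][k]·h[k].
  h[0] = 1 + 1/6·h[0] + 1/12·h[1] + 1/12·h[3] + 1/3·h[4] + 1/6·h[5]
  h[1] = 1 + 1/12·h[0] + 1/12·h[1] + 1/6·h[3] + 1/4·h[4] + 1/4·h[5]
  h[3] = 1 + 1/12·h[0] + 1/6·h[1] + 1/4·h[3] + 1/6·h[4] + 1/6·h[5]
  h[4] = 1 + 1/6·h[0] + 1/12·h[1] + 1/6·h[3] + 1/12·h[4] + 1/4·h[5]
  h[5] = 1 + 1/4·h[0] + 1/6·h[1] + 1/12·h[3] + 1/6·h[4] + 1/12·h[5]
Solving the 5×5 linear system over states ≠ 2 gives exactly h = [94520/18879, 94664/18879, 0, 95860/18879, 12556/2697, 88280/18879] (h[2] = 0 is the target).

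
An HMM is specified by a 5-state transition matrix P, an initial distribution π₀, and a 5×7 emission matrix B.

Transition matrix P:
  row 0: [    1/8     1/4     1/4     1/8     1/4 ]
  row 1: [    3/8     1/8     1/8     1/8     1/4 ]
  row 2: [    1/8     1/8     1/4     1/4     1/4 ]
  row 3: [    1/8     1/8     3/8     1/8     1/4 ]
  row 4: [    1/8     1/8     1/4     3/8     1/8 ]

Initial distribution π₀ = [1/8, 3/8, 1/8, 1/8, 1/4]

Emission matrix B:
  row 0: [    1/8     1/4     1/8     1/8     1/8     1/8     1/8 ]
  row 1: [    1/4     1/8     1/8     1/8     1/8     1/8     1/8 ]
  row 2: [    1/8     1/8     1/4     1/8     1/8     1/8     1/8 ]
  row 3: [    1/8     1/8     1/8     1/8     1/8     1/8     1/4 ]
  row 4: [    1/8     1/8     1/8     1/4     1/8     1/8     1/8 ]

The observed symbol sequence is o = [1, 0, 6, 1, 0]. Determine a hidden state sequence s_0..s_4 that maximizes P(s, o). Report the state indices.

t=0: δ = [3.125e-02, 4.688e-02, 1.562e-02, 1.562e-02, 3.125e-02]  (obs o_0=1)
t=1: δ = [2.197e-03, 1.953e-03, 9.766e-04, 1.465e-03, 1.465e-03]  ψ = [1, 0, 0, 4, 1]  (obs o_1=0)
t=2: δ = [9.155e-05, 6.866e-05, 6.866e-05, 1.373e-04, 6.866e-05]  ψ = [1, 0, 0, 4, 0]  (obs o_2=6)
t=3: δ = [6.437e-06, 2.861e-06, 6.437e-06, 3.219e-06, 4.292e-06]  ψ = [1, 0, 3, 4, 3]  (obs o_3=1)
t=4: δ = [1.341e-07, 4.023e-07, 2.012e-07, 2.012e-07, 2.012e-07]  ψ = [1, 0, 0, 2, 0]  (obs o_4=0)
backtrack: best end state = 1; path = [1, 0, 1, 0, 1]

path = [1, 0, 1, 0, 1]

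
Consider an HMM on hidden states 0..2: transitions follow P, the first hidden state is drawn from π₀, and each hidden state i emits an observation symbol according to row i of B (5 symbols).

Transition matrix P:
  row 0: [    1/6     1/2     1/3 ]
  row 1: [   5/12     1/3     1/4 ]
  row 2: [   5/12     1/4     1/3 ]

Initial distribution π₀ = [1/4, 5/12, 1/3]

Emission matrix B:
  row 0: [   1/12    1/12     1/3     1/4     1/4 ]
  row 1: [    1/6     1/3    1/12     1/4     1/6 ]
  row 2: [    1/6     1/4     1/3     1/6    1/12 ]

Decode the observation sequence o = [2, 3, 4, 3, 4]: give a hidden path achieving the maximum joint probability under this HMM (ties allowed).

t=0: δ = [8.333e-02, 3.472e-02, 1.111e-01]  (obs o_0=2)
t=1: δ = [1.157e-02, 1.042e-02, 6.173e-03]  ψ = [2, 0, 2]  (obs o_1=3)
t=2: δ = [1.085e-03, 9.645e-04, 3.215e-04]  ψ = [1, 0, 0]  (obs o_2=4)
t=3: δ = [1.005e-04, 1.356e-04, 6.028e-05]  ψ = [1, 0, 0]  (obs o_3=3)
t=4: δ = [1.413e-05, 8.372e-06, 2.826e-06]  ψ = [1, 0, 1]  (obs o_4=4)
backtrack: best end state = 0; path = [0, 1, 0, 1, 0]

path = [0, 1, 0, 1, 0]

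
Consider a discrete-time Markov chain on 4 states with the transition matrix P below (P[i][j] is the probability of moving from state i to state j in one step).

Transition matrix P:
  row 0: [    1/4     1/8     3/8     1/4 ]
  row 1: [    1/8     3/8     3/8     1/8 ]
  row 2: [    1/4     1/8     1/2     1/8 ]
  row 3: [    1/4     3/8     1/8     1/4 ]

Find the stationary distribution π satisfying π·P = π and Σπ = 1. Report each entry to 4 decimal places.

Balance equations π_j = Σ_i π_i·P[i][j]:
  π_0 = 1/4·π_0 + 1/8·π_1 + 1/4·π_2 + 1/4·π_3
  π_1 = 1/8·π_0 + 3/8·π_1 + 1/8·π_2 + 3/8·π_3
  π_2 = 3/8·π_0 + 3/8·π_1 + 1/2·π_2 + 1/8·π_3
  normalize: π_0 + π_1 + π_2 + π_3 = 1
Solving the linear system gives exactly π = [75/338, 38/169, 64/169, 59/338].

π = [0.2219, 0.2249, 0.3787, 0.1746]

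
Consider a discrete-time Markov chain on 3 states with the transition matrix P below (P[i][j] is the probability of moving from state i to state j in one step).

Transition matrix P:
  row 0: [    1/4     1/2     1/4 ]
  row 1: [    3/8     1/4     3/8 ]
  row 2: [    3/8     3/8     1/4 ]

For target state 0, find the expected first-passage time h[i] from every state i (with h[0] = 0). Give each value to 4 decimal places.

First-step conditioning: h[0] = 0; for i ≠ 0, h[i] = 1 + Σ_k P[i][k]·h[k].
  h[1] = 1 + 1/4·h[1] + 3/8·h[2]
  h[2] = 1 + 3/8·h[1] + 1/4·h[2]
Solving the 2×2 linear system over states ≠ 0 gives exactly h = [0, 8/3, 8/3] (h[0] = 0 is the target).

h = [0.0000, 2.6667, 2.6667]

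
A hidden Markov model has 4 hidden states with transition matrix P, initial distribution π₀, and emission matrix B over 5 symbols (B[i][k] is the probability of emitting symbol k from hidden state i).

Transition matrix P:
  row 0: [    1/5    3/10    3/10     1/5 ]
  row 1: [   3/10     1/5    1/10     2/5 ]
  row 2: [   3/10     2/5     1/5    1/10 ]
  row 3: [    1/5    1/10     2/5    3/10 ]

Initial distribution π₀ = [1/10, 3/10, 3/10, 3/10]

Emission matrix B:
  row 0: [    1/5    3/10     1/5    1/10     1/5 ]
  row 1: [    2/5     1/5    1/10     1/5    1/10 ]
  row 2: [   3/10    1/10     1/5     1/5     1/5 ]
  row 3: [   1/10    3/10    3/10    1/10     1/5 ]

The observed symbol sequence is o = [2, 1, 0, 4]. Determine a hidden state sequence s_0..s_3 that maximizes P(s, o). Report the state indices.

path = [3, 3, 2, 0]

t=0: δ = [2.000e-02, 3.000e-02, 6.000e-02, 9.000e-02]  (obs o_0=2)
t=1: δ = [5.400e-03, 4.800e-03, 3.600e-03, 8.100e-03]  ψ = [2, 2, 3, 3]  (obs o_1=1)
t=2: δ = [3.240e-04, 6.480e-04, 9.720e-04, 2.430e-04]  ψ = [3, 0, 3, 3]  (obs o_2=0)
t=3: δ = [5.832e-05, 3.888e-05, 3.888e-05, 5.184e-05]  ψ = [2, 2, 2, 1]  (obs o_3=4)
backtrack: best end state = 0; path = [3, 3, 2, 0]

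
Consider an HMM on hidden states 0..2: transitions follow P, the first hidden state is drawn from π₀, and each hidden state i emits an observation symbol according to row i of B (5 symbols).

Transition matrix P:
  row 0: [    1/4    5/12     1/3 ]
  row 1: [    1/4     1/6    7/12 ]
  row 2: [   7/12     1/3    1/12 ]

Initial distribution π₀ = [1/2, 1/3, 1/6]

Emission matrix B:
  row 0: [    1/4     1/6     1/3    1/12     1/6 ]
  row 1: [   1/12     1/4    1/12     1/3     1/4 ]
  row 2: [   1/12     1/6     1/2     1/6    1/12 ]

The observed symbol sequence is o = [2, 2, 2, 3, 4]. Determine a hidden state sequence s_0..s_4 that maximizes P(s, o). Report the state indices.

t=0: δ = [1.667e-01, 2.778e-02, 8.333e-02]  (obs o_0=2)
t=1: δ = [1.620e-02, 5.787e-03, 2.778e-02]  ψ = [2, 0, 0]  (obs o_1=2)
t=2: δ = [5.401e-03, 7.716e-04, 2.701e-03]  ψ = [2, 2, 0]  (obs o_2=2)
t=3: δ = [1.313e-04, 7.502e-04, 3.001e-04]  ψ = [2, 0, 0]  (obs o_3=3)
t=4: δ = [3.126e-05, 3.126e-05, 3.647e-05]  ψ = [1, 1, 1]  (obs o_4=4)
backtrack: best end state = 2; path = [0, 2, 0, 1, 2]

path = [0, 2, 0, 1, 2]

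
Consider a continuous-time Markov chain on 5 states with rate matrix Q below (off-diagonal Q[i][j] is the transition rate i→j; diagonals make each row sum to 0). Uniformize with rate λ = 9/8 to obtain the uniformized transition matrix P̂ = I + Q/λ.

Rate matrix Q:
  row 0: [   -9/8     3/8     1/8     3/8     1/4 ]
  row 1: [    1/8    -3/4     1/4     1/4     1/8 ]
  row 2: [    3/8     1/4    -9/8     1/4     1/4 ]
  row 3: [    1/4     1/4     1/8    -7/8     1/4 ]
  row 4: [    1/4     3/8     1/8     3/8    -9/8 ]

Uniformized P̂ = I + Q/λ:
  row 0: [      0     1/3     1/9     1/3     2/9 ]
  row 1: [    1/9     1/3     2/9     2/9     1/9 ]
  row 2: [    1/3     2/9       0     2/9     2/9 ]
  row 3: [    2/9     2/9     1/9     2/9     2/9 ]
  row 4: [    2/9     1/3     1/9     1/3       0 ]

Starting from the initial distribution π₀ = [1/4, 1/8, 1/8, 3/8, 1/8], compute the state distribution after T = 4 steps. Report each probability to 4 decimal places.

t=0: π = [0.2500, 0.1250, 0.1250, 0.3750, 0.1250]
t=1: π = [0.1667, 0.2778, 0.1111, 0.2639, 0.1806]
t=2: π = [0.1667, 0.2917, 0.1296, 0.2608, 0.1512]
t=3: π = [0.1672, 0.2900, 0.1291, 0.2575, 0.1562]
t=4: π = [0.1672, 0.2904, 0.1290, 0.2582, 0.1553]

π = [0.1672, 0.2904, 0.1290, 0.2582, 0.1553]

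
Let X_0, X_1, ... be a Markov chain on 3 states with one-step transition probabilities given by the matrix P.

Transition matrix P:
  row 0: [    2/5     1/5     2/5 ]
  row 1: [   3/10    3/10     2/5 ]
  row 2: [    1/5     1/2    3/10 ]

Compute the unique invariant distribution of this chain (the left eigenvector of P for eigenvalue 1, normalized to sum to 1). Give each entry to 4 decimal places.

Balance equations π_j = Σ_i π_i·P[i][j]:
  π_0 = 2/5·π_0 + 3/10·π_1 + 1/5·π_2
  π_1 = 1/5·π_0 + 3/10·π_1 + 1/2·π_2
  normalize: π_0 + π_1 + π_2 = 1
Solving the linear system gives exactly π = [29/99, 34/99, 4/11].

π = [0.2929, 0.3434, 0.3636]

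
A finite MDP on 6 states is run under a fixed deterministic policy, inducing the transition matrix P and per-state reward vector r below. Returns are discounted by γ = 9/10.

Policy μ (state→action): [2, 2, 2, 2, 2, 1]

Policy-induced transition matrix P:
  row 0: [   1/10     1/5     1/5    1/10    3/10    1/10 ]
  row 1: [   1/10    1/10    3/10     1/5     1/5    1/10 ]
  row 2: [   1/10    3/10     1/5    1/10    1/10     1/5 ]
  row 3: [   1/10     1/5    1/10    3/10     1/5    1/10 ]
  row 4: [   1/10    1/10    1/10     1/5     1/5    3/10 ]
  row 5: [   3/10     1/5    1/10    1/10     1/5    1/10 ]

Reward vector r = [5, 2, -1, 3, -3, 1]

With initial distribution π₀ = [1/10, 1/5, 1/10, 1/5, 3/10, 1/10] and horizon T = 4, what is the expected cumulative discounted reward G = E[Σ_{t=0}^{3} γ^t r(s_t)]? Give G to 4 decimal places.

t=0: π = [0.1000, 0.2000, 0.1000, 0.2000, 0.3000, 0.1000], E[r] = 0.6000, γ^t·E[r] = 0.600000, running G = 0.600000
t=1: π = [0.1200, 0.1600, 0.1600, 0.1900, 0.2000, 0.1700], E[r] = 0.9000, γ^t·E[r] = 0.810000, running G = 1.410000
t=2: π = [0.1340, 0.1800, 0.1600, 0.1740, 0.1960, 0.1560], E[r] = 0.9600, γ^t·E[r] = 0.777600, running G = 2.187600
t=3: π = [0.1312, 0.1784, 0.1654, 0.1724, 0.1974, 0.1552], E[r] = 0.9276, γ^t·E[r] = 0.676220, running G = 2.863820

G = 2.8638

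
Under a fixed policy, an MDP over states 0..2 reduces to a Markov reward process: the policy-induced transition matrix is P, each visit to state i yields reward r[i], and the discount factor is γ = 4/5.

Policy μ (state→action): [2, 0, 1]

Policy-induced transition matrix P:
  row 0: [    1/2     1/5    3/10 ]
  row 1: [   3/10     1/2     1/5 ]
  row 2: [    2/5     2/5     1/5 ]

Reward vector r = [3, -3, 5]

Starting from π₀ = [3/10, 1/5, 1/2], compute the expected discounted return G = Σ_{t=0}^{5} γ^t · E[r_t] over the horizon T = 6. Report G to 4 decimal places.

t=0: π = [0.3000, 0.2000, 0.5000], E[r] = 2.8000, γ^t·E[r] = 2.800000, running G = 2.800000
t=1: π = [0.4100, 0.3600, 0.2300], E[r] = 1.3000, γ^t·E[r] = 1.040000, running G = 3.840000
t=2: π = [0.4050, 0.3540, 0.2410], E[r] = 1.3580, γ^t·E[r] = 0.869120, running G = 4.709120
t=3: π = [0.4051, 0.3544, 0.2405], E[r] = 1.3546, γ^t·E[r] = 0.693555, running G = 5.402675
t=4: π = [0.4051, 0.3544, 0.2405], E[r] = 1.3545, γ^t·E[r] = 0.554803, running G = 5.957478
t=5: π = [0.4051, 0.3544, 0.2405], E[r] = 1.3544, γ^t·E[r] = 0.443825, running G = 6.401303

G = 6.4013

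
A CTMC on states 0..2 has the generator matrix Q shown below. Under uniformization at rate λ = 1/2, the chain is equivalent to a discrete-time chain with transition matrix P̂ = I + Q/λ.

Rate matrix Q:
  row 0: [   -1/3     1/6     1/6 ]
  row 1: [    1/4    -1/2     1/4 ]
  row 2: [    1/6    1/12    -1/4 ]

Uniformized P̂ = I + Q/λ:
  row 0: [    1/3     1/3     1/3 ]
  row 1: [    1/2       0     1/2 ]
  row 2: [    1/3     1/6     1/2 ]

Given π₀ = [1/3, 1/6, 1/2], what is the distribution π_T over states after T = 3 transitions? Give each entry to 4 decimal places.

t=0: π = [0.3333, 0.1667, 0.5000]
t=1: π = [0.3611, 0.1944, 0.4444]
t=2: π = [0.3657, 0.1944, 0.4398]
t=3: π = [0.3657, 0.1952, 0.4390]

π = [0.3657, 0.1952, 0.4390]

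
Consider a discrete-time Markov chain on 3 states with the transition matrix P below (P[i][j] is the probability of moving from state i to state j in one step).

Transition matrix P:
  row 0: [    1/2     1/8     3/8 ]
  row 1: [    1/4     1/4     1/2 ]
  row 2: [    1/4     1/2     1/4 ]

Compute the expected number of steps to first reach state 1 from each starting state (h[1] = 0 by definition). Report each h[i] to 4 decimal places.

h = [4.0000, 0.0000, 2.6667]

First-step conditioning: h[1] = 0; for i ≠ 1, h[i] = 1 + Σ_k P[i][k]·h[k].
  h[0] = 1 + 1/2·h[0] + 3/8·h[2]
  h[2] = 1 + 1/4·h[0] + 1/4·h[2]
Solving the 2×2 linear system over states ≠ 1 gives exactly h = [4, 0, 8/3] (h[1] = 0 is the target).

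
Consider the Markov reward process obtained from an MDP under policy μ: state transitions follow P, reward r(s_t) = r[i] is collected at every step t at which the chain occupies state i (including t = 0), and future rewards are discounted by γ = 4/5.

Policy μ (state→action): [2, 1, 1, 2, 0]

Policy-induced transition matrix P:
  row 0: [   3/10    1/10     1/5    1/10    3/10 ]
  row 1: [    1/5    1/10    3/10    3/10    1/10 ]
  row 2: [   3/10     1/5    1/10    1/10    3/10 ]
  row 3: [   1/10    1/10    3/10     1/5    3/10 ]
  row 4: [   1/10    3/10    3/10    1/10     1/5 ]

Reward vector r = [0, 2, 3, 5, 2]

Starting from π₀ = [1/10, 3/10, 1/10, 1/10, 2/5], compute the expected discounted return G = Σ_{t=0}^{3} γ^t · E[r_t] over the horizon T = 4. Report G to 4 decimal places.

t=0: π = [0.1000, 0.3000, 0.1000, 0.1000, 0.4000], E[r] = 2.2000, γ^t·E[r] = 2.200000, running G = 2.200000
t=1: π = [0.1700, 0.1900, 0.2700, 0.1700, 0.2000], E[r] = 2.4400, γ^t·E[r] = 1.952000, running G = 4.152000
t=2: π = [0.2070, 0.1670, 0.2290, 0.1550, 0.2420], E[r] = 2.2800, γ^t·E[r] = 1.459200, running G = 5.611200
t=3: π = [0.2039, 0.1713, 0.2335, 0.1489, 0.2424], E[r] = 2.2724, γ^t·E[r] = 1.163469, running G = 6.774669

G = 6.7747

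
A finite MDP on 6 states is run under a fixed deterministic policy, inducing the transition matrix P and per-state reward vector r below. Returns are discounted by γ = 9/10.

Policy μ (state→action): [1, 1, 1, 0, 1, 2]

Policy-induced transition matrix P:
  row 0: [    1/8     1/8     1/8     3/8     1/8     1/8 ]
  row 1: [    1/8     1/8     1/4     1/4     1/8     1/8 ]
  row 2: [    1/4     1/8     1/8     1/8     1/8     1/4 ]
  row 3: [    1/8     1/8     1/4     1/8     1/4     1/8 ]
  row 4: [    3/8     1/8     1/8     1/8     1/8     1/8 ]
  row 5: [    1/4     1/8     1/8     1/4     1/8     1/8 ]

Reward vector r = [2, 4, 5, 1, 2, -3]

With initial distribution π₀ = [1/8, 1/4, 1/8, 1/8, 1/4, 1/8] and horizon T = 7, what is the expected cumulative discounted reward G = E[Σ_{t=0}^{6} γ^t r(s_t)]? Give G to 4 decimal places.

G = 9.8024

t=0: π = [0.1250, 0.2500, 0.1250, 0.1250, 0.2500, 0.1250], E[r] = 2.1250, γ^t·E[r] = 2.125000, running G = 2.125000
t=1: π = [0.2188, 0.1250, 0.1719, 0.2031, 0.1406, 0.1406], E[r] = 1.8594, γ^t·E[r] = 1.673438, running G = 3.798438
t=2: π = [0.1992, 0.1250, 0.1660, 0.2129, 0.1504, 0.1465], E[r] = 1.8027, γ^t·E[r] = 1.460215, running G = 5.258652
t=3: π = [0.2017, 0.1250, 0.1672, 0.2087, 0.1516, 0.1458], E[r] = 1.8142, γ^t·E[r] = 1.322558, running G = 6.581211
t=4: π = [0.2020, 0.1250, 0.1667, 0.2093, 0.1511, 0.1459], E[r] = 1.8114, γ^t·E[r] = 1.188440, running G = 7.769651
t=5: π = [0.2019, 0.1250, 0.1668, 0.2094, 0.1512, 0.1458], E[r] = 1.8118, γ^t·E[r] = 1.069837, running G = 8.839489
t=6: π = [0.2019, 0.1250, 0.1668, 0.2093, 0.1512, 0.1458], E[r] = 1.8118, γ^t·E[r] = 0.962882, running G = 9.802370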